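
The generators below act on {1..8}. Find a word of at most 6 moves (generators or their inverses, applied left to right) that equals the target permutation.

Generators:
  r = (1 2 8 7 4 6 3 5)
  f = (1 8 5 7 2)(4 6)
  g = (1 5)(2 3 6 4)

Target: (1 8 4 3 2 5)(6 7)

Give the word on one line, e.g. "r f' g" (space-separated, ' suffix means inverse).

  after f: (1 8 5 7 2)(4 6)
  after f: (1 5 2 8 7)
  after r: (2 7)(3 5 8 4 6)
  after g': (1 5 8 6 2 7 4 3)
  after f': (1 8 4 3 2 5)(6 7)

f f r g' f'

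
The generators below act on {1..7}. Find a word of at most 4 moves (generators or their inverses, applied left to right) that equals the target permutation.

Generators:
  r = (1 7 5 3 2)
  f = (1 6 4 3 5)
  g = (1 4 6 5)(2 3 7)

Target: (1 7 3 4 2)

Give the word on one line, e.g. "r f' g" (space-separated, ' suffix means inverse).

  after g': (1 5 6 4)(2 7 3)
  after r: (1 3)(2 5 6 4 7)
  after g: (1 7 3 4 2)

g' r g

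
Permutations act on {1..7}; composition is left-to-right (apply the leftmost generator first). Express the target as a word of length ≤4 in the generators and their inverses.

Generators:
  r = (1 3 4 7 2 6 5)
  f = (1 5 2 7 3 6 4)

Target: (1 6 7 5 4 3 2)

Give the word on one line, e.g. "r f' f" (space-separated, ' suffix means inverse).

  after f': (1 4 6 3 7 2 5)
  after f': (1 6 7 5 4 3 2)

f' f'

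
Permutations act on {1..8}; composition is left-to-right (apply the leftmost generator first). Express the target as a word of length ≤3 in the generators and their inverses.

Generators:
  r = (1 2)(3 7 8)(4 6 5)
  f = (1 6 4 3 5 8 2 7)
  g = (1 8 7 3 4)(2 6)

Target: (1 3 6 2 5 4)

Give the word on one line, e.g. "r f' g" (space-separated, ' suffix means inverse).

  after g: (1 8 7 3 4)(2 6)
  after r': (1 7 8 3 5 6)(2 4)
  after r': (1 3 6 2 5 4)

g r' r'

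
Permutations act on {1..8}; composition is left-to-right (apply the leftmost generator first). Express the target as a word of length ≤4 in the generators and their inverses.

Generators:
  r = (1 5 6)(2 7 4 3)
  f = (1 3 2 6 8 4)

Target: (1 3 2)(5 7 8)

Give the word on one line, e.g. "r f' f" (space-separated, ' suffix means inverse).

r' f f r

  after r': (1 6 5)(2 3 4 7)
  after f: (1 8 4 7 6 5 3)
  after f: (1 4 7 8)(2 6 5)
  after r: (1 3 2)(5 7 8)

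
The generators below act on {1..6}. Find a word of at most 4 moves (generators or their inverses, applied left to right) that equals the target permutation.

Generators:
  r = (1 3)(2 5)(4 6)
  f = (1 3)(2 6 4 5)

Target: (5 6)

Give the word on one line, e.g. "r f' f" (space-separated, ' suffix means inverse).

  after r': (1 3)(2 5)(4 6)
  after f: (5 6)

r' f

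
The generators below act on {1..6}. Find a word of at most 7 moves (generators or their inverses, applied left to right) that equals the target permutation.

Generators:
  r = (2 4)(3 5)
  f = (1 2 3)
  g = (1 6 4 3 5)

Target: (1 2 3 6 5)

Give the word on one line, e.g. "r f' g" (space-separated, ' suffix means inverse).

  after r: (2 4)(3 5)
  after g': (1 5 4 2 6)
  after g': (1 3 4 2)(5 6)
  after g': (1 4 2 5)(3 6)
  after r: (1 2 3 6 5)

r g' g' g' r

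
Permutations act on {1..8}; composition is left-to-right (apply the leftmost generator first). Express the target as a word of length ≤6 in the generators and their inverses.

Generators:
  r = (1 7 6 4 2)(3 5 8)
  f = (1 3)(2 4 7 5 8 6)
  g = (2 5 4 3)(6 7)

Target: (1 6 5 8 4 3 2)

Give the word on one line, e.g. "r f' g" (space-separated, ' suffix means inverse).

  after r: (1 7 6 4 2)(3 5 8)
  after g: (1 6 3 4 5 8 2)
  after g: (1 7 6 2)(5 8)
  after g: (1 6 5 8 4 3 2)

r g g g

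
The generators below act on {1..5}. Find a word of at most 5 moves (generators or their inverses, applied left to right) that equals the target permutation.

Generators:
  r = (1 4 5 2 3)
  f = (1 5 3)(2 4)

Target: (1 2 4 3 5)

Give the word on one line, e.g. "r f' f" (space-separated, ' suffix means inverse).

  after r: (1 4 5 2 3)
  after r: (1 5 3 4 2)
  after r: (1 2 4 3 5)

r r r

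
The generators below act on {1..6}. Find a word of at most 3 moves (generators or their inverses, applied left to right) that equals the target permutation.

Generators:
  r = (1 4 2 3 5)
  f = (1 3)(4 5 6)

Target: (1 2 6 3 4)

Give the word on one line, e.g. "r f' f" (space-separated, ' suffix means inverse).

  after f: (1 3)(4 5 6)
  after r': (1 2 4 3 5 6)
  after f': (1 2 6 3 4)

f r' f'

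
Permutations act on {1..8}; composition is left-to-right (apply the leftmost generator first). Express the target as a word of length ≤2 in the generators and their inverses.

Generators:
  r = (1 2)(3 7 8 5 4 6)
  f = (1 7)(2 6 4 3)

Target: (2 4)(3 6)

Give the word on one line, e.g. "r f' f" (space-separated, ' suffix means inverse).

  after f': (1 7)(2 3 4 6)
  after f': (2 4)(3 6)

f' f'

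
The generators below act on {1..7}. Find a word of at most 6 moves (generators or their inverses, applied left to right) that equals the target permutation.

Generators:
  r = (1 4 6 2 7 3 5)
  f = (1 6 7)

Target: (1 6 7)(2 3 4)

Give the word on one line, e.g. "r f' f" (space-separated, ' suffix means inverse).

f' f' r' f r

  after f': (1 7 6)
  after f': (1 6 7)
  after r': (1 4)(2 6)(3 7 5)
  after f: (1 4 6 2 7 5 3)
  after r: (1 6 7)(2 3 4)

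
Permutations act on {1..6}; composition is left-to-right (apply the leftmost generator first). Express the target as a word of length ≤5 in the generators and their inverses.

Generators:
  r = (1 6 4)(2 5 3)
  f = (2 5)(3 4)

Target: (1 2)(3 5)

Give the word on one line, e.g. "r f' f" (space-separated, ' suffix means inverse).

  after r: (1 6 4)(2 5 3)
  after r: (1 4 6)(2 3 5)
  after f': (1 3 2 4 6)
  after r: (1 2)(3 5)

r r f' r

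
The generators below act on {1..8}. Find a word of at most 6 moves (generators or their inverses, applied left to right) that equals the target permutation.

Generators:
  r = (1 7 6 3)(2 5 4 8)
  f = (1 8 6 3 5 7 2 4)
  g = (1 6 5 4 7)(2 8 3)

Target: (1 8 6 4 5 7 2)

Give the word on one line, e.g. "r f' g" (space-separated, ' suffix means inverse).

f' f' g' g'

  after f': (1 4 2 7 5 3 6 8)
  after f': (1 2 5 6)(3 8 4 7)
  after g': (1 3 2 6 7 8 5)
  after g': (1 8 6 4 5 7 2)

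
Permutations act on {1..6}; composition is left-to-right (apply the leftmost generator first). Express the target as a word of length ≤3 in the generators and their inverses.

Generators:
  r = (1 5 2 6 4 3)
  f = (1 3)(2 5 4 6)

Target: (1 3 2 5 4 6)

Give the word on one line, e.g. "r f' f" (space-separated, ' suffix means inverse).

f' r f'

  after f': (1 3)(2 6 4 5)
  after r: (2 4)(3 5 6)
  after f': (1 3 2 5 4 6)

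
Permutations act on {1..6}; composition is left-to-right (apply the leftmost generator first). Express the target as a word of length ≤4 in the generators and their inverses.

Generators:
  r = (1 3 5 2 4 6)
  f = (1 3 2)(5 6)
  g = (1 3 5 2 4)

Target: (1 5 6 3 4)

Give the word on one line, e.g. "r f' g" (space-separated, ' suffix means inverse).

  after g: (1 3 5 2 4)
  after f: (1 2 4 3 6 5)
  after r': (1 5 6 3 4)

g f r'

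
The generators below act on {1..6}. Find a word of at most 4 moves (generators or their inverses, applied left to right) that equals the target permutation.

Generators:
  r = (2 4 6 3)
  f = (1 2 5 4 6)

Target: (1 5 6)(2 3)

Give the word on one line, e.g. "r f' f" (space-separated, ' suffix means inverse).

  after r': (2 3 6 4)
  after f': (1 6 5 2 3 4)
  after f': (1 4 6 2 3 5)
  after f': (1 5 6)(2 3)

r' f' f' f'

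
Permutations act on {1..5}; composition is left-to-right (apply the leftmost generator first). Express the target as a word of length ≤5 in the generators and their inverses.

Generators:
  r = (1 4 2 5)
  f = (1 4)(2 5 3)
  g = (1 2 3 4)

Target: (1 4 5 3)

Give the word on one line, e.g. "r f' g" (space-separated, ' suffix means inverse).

f' r' g'

  after f': (1 4)(2 3 5)
  after r': (2 3)(4 5)
  after g': (1 4 5 3)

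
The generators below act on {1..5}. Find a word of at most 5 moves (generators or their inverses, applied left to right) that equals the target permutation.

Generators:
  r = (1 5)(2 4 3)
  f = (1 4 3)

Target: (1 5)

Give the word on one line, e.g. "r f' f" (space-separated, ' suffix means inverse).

r' r' r'

  after r': (1 5)(2 3 4)
  after r': (2 4 3)
  after r': (1 5)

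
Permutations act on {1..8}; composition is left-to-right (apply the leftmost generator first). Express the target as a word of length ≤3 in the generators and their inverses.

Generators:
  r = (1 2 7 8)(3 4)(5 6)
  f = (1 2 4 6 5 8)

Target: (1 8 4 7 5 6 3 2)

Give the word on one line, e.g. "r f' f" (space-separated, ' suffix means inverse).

  after f': (1 8 5 6 4 2)
  after r: (3 4 7 8 6)
  after f': (1 8 4 7 5 6 3 2)

f' r f'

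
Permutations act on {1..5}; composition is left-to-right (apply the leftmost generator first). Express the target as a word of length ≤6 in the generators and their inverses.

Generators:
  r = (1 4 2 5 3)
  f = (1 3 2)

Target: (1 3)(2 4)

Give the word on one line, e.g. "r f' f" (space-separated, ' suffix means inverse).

r r f r'

  after r: (1 4 2 5 3)
  after r: (1 2 3 4 5)
  after f: (3 4 5)
  after r': (1 3)(2 4)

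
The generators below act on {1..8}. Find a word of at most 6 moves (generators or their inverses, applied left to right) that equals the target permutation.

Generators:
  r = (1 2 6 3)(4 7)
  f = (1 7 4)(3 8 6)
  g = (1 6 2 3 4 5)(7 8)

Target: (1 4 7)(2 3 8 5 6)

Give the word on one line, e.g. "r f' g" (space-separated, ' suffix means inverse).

f g' g' r'

  after f: (1 7 4)(3 8 6)
  after g': (1 8)(2 6)(3 7)(4 5)
  after g': (1 7 2)(3 8 5)
  after r': (1 4 7)(2 3 8 5 6)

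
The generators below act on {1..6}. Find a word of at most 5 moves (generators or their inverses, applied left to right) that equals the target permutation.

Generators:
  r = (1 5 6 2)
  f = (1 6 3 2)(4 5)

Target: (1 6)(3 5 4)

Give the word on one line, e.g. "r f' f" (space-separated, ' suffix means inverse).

  after r: (1 5 6 2)
  after f': (1 4 5)(3 6)
  after r: (1 4 6 3 2)
  after f: (1 5 4 3)(2 6)
  after r: (1 6)(3 5 4)

r f' r f r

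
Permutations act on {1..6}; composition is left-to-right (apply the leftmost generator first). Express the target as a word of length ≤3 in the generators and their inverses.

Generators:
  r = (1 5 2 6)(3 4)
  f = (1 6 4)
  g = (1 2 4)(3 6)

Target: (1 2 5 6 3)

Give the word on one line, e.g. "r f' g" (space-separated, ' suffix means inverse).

  after f: (1 6 4)
  after r': (1 2 5)(3 4 6)
  after f: (1 2 5 6 3)

f r' f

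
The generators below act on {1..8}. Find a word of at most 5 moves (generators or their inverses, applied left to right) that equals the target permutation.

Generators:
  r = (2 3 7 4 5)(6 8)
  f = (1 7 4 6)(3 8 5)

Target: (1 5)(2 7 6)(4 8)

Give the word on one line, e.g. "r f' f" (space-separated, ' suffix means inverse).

  after r': (2 5 4 7 3)(6 8)
  after f': (1 6 3 2 8 4)(5 7)
  after f': (1 4 6 5)(2 3)(7 8)
  after r: (1 5)(2 7 6)(4 8)

r' f' f' r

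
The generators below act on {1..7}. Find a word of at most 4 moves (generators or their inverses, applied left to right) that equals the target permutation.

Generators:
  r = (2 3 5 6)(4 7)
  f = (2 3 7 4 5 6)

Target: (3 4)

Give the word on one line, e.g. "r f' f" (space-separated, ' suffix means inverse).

  after r: (2 3 5 6)(4 7)
  after f': (3 4)

r f'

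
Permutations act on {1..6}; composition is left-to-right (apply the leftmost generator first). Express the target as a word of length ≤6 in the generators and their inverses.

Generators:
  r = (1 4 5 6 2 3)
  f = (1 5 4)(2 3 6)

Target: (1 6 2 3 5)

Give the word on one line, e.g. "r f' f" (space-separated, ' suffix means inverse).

  after r': (1 3 2 6 5 4)
  after r': (1 2 5)(3 6 4)
  after f: (1 3 2 4 6)
  after r': (1 2)(3 6)(4 5)
  after r': (1 6 2 3 5)

r' r' f r' r'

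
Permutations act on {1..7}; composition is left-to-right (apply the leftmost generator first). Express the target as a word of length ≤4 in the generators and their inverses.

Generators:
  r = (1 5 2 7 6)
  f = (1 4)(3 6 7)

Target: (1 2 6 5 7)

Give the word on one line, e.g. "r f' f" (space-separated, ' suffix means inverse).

r' r' r'

  after r': (1 6 7 2 5)
  after r': (1 7 5 6 2)
  after r': (1 2 6 5 7)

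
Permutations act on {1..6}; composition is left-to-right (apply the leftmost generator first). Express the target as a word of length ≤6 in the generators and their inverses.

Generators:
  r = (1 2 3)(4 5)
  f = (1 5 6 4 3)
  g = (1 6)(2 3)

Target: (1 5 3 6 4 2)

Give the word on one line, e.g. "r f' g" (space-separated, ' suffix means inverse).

  after g: (1 6)(2 3)
  after f: (1 4 3 2)(5 6)
  after g: (1 4 2 6 5)
  after r: (1 5 2 6 4 3)
  after g: (1 5 3 6 4 2)

g f g r g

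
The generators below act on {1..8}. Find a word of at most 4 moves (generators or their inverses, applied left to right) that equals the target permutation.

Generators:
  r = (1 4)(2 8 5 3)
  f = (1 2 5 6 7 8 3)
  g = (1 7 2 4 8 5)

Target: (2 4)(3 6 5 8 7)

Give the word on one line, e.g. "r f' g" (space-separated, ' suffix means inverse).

r g' f'

  after r: (1 4)(2 8 5 3)
  after g': (1 2 4 5 3 7)
  after f': (2 4)(3 6 5 8 7)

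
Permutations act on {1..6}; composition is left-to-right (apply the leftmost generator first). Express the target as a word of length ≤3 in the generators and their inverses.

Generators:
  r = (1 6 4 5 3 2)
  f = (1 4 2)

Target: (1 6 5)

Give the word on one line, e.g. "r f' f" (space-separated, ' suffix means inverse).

r' f r

  after r': (1 2 3 5 4 6)
  after f: (2 3 5)(4 6)
  after r: (1 6 5)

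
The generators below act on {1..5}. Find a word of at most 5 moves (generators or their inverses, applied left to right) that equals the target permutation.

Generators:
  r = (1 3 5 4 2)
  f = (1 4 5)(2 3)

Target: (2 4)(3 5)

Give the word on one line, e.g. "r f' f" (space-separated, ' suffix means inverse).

  after f': (1 5 4)(2 3)
  after r: (1 4 3)(2 5)
  after f': (2 4)(3 5)

f' r f'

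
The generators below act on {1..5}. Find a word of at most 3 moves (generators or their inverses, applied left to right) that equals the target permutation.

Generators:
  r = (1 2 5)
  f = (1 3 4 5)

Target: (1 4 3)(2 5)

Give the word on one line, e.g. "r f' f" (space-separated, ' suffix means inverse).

r' f'

  after r': (1 5 2)
  after f': (1 4 3)(2 5)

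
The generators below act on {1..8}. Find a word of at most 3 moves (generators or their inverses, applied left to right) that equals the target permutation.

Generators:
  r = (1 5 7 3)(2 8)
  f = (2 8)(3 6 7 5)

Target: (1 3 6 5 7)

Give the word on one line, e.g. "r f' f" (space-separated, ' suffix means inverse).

f r'

  after f: (2 8)(3 6 7 5)
  after r': (1 3 6 5 7)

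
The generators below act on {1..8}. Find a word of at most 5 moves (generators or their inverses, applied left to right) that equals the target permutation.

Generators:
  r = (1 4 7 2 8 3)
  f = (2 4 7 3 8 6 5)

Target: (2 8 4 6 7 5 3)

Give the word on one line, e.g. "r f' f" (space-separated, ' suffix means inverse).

f' f' f'

  after f': (2 5 6 8 3 7 4)
  after f': (2 6 3 4 5 8 7)
  after f': (2 8 4 6 7 5 3)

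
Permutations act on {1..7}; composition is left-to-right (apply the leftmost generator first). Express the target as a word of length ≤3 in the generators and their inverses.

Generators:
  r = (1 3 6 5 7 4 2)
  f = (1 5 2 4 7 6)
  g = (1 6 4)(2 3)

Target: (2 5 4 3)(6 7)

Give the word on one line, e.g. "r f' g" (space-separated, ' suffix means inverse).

  after f': (1 6 7 4 2 5)
  after g': (2 5 4 3)(6 7)

f' g'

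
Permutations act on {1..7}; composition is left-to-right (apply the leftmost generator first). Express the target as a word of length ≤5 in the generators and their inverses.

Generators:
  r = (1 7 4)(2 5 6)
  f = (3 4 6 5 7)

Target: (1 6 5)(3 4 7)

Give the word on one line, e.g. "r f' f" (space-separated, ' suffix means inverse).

r f' r

  after r: (1 7 4)(2 5 6)
  after f': (1 5 4)(2 6)(3 7)
  after r: (1 6 5)(3 4 7)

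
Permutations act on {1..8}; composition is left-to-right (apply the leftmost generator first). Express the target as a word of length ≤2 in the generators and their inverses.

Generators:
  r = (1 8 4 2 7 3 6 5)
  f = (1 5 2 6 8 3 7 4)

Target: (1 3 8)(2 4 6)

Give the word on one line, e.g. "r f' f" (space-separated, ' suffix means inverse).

r f

  after r: (1 8 4 2 7 3 6 5)
  after f: (1 3 8)(2 4 6)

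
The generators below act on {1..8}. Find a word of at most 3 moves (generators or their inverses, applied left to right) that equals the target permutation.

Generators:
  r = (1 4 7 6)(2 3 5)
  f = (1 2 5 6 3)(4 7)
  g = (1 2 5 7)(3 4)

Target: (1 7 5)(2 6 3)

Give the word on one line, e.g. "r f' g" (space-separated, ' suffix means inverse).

r f'

  after r: (1 4 7 6)(2 3 5)
  after f': (1 7 5)(2 6 3)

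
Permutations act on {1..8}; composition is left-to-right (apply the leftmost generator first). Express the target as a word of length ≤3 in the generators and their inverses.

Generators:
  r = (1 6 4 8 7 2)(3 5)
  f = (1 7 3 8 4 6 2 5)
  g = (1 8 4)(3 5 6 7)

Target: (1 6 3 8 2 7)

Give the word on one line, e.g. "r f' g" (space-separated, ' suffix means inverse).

  after g': (1 4 8)(3 7 6 5)
  after r': (1 6 3 8 2 7)

g' r'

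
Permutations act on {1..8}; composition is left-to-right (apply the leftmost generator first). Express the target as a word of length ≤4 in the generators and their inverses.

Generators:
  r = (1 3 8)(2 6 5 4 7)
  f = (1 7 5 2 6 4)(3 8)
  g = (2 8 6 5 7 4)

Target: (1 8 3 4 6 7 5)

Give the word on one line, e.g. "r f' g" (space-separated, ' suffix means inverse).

  after r: (1 3 8)(2 6 5 4 7)
  after g: (1 3 6 7 8)(2 5)
  after g: (1 3 5 8)(2 7 6 4)
  after r: (1 8 3 4 6 7 5)

r g g r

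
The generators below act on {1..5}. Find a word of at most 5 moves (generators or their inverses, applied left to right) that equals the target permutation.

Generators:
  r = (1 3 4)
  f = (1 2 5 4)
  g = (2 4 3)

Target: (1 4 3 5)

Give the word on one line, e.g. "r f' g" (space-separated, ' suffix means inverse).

g' f' g r

  after g': (2 3 4)
  after f': (1 4)(2 3 5)
  after g: (1 3 5 4)
  after r: (1 4 3 5)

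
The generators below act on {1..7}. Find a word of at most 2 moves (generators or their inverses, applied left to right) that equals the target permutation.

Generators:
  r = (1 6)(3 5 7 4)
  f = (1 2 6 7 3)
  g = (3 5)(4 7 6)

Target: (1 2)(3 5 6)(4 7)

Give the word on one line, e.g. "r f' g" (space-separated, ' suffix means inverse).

  after r: (1 6)(3 5 7 4)
  after f': (1 2)(3 5 6)(4 7)

r f'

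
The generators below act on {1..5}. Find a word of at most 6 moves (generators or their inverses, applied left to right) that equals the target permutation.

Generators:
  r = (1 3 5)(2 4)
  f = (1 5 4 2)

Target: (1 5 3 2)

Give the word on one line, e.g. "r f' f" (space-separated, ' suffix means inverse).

  after f': (1 2 4 5)
  after r': (1 4 3)
  after r': (1 2 4)(3 5)
  after f: (3 4 5)
  after f: (1 5 3 2)

f' r' r' f f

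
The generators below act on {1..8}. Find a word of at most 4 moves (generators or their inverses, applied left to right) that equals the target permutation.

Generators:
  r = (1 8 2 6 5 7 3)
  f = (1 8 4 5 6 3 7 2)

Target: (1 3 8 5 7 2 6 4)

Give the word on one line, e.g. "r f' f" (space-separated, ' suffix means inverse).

  after r: (1 8 2 6 5 7 3)
  after f': (2 5 3)(4 8 7 6)
  after r': (1 3 8 5 7 2 6 4)

r f' r'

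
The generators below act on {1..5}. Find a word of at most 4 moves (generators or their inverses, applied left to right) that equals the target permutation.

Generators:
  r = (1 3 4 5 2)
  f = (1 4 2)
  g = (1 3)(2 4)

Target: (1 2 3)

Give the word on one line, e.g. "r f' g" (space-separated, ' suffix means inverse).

  after f: (1 4 2)
  after g': (1 2 3)

f g'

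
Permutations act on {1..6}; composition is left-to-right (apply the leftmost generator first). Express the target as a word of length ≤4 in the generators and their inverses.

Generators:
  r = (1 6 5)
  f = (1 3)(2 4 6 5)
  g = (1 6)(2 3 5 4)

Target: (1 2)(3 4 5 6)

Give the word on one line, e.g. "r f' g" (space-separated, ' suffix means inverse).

  after r': (1 5 6)
  after g: (1 4 2 3 5)
  after r': (1 4 2 3 6)
  after f': (1 2)(3 4 5 6)

r' g r' f'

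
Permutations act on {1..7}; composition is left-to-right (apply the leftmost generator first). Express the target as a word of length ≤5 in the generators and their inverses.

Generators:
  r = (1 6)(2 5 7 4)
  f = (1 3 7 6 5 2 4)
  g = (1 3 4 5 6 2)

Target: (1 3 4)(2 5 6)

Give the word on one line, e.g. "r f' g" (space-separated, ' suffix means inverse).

  after r': (1 6)(2 4 7 5)
  after f': (1 7 6 4 3)
  after f': (1 3 4)(2 5 6)

r' f' f'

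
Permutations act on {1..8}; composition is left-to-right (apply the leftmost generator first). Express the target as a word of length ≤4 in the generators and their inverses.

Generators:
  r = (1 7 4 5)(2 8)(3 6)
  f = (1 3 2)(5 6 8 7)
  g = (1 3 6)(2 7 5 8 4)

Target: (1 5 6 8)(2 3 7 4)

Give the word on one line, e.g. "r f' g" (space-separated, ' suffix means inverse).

  after f': (1 2 3)(5 7 8 6)
  after r': (1 8 3 5)(2 6 4 7)
  after g': (1 5 6 8)(2 3 7 4)

f' r' g'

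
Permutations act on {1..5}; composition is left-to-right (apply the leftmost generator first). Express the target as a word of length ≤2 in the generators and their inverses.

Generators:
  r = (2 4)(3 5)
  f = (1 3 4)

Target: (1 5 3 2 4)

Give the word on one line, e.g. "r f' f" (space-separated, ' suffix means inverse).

f r'

  after f: (1 3 4)
  after r': (1 5 3 2 4)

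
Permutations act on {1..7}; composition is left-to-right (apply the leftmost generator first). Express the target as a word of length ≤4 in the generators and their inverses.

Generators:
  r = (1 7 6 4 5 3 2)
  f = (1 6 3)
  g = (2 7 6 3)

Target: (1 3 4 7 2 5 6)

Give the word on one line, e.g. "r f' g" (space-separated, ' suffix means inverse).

r' r'

  after r': (1 2 3 5 4 6 7)
  after r': (1 3 4 7 2 5 6)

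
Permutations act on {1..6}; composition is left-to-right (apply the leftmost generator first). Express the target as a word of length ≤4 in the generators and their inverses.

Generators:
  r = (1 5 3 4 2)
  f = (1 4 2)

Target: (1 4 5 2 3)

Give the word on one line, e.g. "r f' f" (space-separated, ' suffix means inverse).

r r r

  after r: (1 5 3 4 2)
  after r: (1 3 2 5 4)
  after r: (1 4 5 2 3)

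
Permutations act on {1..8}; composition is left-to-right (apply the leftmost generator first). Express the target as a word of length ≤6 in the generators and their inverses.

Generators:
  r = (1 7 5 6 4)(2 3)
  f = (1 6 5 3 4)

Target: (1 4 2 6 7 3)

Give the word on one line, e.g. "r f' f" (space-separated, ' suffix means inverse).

r f r' f r

  after r: (1 7 5 6 4)(2 3)
  after f: (1 7 3 2 4 6)
  after r': (2 6 4 5 7)
  after f: (1 6)(2 5 7)(3 4)
  after r: (1 4 2 6 7 3)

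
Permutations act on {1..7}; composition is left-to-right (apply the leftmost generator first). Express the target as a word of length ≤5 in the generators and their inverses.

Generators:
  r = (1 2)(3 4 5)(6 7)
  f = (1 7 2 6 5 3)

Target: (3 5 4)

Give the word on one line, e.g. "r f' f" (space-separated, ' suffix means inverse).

r' r' r' r'

  after r': (1 2)(3 5 4)(6 7)
  after r': (3 4 5)
  after r': (1 2)(6 7)
  after r': (3 5 4)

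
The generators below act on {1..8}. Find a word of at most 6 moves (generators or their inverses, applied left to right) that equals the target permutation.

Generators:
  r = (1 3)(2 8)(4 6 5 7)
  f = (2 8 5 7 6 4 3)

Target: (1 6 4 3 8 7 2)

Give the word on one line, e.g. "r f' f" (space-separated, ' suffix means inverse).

  after f: (2 8 5 7 6 4 3)
  after r: (1 3 8 7 5 4)
  after f': (1 4)(2 3)(5 6 7 8)
  after r: (1 6 4 3 8 7 2)

f r f' r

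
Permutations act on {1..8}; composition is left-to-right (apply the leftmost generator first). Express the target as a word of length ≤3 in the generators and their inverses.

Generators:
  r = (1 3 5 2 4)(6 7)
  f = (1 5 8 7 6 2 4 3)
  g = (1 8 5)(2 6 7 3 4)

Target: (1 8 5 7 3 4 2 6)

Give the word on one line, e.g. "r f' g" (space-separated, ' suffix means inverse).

g f' g'

  after g: (1 8 5)(2 6 7 3 4)
  after f': (1 5 3 2 7 4 6 8)
  after g': (1 8 5 7 3 4 2 6)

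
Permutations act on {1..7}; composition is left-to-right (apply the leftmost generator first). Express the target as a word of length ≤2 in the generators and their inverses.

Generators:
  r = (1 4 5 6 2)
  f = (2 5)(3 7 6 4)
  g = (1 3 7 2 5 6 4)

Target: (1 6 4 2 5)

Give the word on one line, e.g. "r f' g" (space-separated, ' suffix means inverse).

  after r': (1 2 6 5 4)
  after r': (1 6 4 2 5)

r' r'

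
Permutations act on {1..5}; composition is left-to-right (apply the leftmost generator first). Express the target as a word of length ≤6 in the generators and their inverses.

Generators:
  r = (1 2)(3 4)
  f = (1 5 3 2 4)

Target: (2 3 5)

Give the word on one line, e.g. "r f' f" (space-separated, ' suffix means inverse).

  after r': (1 2)(3 4)
  after f': (1 3 2 4 5)
  after f': (1 5 4)
  after f': (2 3 5)

r' f' f' f'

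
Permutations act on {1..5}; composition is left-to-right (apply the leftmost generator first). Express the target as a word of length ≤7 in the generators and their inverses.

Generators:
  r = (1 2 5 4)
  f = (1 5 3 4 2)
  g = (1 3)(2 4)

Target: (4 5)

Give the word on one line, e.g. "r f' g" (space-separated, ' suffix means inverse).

f r' g f' g'

  after f: (1 5 3 4 2)
  after r': (1 2 4)(3 5)
  after g: (1 4 3 5)
  after f': (1 3)(2 4 5)
  after g': (4 5)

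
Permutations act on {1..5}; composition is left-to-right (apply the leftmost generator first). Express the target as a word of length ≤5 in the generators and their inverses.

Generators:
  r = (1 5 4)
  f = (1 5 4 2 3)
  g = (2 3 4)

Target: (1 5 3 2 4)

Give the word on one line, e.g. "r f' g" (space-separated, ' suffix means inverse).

r r f'

  after r: (1 5 4)
  after r: (1 4 5)
  after f': (1 5 3 2 4)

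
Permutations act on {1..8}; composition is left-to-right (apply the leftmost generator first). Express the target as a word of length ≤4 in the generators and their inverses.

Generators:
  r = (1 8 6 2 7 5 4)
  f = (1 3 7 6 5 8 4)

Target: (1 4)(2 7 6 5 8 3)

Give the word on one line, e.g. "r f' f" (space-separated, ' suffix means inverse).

  after r': (1 4 5 7 2 6 8)
  after f: (2 5 6 4 8 3 7)
  after r': (1 4)(2 7 6 5 8 3)

r' f r'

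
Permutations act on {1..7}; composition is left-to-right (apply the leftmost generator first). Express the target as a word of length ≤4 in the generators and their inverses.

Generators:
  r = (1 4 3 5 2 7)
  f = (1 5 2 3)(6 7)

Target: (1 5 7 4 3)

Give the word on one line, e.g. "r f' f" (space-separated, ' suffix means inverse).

  after r: (1 4 3 5 2 7)
  after r: (1 3 2)(4 5 7)
  after f: (2 5 6 7 4)
  after f: (1 5 7 4 3)

r r f f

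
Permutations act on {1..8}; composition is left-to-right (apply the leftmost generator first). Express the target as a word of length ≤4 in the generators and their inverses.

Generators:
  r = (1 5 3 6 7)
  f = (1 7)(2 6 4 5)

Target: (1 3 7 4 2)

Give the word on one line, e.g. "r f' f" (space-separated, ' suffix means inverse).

  after f': (1 7)(2 5 4 6)
  after r': (1 6 2)(3 5 4)
  after r': (1 3)(2 7 6)(4 5)
  after f: (1 3 7 4 2)

f' r' r' f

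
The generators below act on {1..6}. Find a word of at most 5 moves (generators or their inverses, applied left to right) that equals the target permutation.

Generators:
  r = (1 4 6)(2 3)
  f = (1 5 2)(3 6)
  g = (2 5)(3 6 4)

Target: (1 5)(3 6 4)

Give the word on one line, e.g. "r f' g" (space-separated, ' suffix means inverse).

  after f: (1 5 2)(3 6)
  after f: (1 2 5)
  after g: (1 5)(3 6 4)

f f g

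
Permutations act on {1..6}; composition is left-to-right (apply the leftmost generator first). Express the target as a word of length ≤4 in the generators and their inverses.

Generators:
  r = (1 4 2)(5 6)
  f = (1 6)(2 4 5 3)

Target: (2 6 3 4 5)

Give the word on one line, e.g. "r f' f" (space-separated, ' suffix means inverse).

  after r': (1 2 4)(5 6)
  after f: (1 4 6 3 2 5)
  after r': (2 6 3 4 5)

r' f r'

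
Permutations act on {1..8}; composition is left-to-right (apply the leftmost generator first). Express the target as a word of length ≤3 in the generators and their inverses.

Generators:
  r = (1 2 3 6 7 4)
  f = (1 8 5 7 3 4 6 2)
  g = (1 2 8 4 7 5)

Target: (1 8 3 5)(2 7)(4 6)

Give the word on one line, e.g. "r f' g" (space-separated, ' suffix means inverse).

  after f': (1 2 6 4 3 7 5 8)
  after g: (1 8 2 6 7)(3 5 4)
  after r: (1 8 3 5)(2 7)(4 6)

f' g r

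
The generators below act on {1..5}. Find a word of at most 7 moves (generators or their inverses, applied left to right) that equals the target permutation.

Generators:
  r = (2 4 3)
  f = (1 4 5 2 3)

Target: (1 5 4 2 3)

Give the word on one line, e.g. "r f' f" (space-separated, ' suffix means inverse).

f' r' f r r

  after f': (1 3 2 5 4)
  after r': (1 4)(2 5)
  after f: (1 5 3)
  after r: (1 5 2 4 3)
  after r: (1 5 4 2 3)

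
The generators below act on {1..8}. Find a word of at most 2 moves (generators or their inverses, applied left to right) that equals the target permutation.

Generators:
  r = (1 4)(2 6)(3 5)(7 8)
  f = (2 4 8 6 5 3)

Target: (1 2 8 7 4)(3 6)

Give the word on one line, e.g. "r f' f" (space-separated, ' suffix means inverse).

  after r': (1 4)(2 6)(3 5)(7 8)
  after f': (1 2 8 7 4)(3 6)

r' f'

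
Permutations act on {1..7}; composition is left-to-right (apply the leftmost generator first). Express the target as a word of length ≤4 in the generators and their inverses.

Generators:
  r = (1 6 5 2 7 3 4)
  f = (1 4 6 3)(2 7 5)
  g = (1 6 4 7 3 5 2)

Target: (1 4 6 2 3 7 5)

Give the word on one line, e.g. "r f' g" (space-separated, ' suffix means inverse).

r g

  after r: (1 6 5 2 7 3 4)
  after g: (1 4 6 2 3 7 5)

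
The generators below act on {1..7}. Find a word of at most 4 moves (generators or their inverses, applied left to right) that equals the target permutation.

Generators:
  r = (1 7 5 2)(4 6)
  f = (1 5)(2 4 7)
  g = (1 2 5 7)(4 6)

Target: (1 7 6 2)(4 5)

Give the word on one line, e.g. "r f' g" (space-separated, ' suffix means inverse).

  after f': (1 5)(2 7 4)
  after g': (1 2 5 7 6 4)
  after f': (1 7 6 2)(4 5)

f' g' f'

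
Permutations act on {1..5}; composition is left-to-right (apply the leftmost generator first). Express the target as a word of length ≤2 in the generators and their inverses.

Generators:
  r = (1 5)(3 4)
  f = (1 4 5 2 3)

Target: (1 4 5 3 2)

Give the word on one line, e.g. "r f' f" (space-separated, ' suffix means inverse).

f' r

  after f': (1 3 2 5 4)
  after r: (1 4 5 3 2)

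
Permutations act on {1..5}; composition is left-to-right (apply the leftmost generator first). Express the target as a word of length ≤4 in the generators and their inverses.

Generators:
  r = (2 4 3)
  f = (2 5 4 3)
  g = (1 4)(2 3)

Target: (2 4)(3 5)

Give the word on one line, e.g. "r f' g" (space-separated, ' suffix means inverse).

f f

  after f: (2 5 4 3)
  after f: (2 4)(3 5)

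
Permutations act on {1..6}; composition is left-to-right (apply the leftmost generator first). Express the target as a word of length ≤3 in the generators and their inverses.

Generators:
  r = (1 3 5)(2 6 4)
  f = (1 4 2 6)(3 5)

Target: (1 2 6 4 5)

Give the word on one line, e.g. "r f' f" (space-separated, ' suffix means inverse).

f' r'

  after f': (1 6 2 4)(3 5)
  after r': (1 2 6 4 5)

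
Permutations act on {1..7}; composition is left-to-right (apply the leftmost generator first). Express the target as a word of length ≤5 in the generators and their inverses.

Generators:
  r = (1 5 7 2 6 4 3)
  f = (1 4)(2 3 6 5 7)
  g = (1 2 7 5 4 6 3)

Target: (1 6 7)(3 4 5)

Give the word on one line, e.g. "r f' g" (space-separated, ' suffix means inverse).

g g r r

  after g: (1 2 7 5 4 6 3)
  after g: (1 7 4 3 2 5 6)
  after r: (1 2 7 3 6 5 4)
  after r: (1 6 7)(3 4 5)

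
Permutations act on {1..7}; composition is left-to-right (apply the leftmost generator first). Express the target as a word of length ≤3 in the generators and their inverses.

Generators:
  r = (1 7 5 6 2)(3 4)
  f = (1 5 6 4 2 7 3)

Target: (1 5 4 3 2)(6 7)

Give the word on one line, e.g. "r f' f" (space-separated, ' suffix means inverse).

  after f: (1 5 6 4 2 7 3)
  after r: (1 6 3 7 4)(2 5)
  after f': (1 5 4 3 2)(6 7)

f r f'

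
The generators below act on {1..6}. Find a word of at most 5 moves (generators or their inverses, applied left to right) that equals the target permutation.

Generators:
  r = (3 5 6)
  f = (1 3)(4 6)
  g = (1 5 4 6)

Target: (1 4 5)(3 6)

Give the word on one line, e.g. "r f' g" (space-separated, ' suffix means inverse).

  after r': (3 6 5)
  after g': (1 6)(3 4 5)
  after f': (1 4 5)(3 6)

r' g' f'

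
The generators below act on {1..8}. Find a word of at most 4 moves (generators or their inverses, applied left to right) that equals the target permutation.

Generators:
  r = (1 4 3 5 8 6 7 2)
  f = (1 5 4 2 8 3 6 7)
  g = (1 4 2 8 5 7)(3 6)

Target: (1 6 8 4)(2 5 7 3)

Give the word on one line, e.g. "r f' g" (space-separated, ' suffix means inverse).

f' f'

  after f': (1 7 6 3 8 2 4 5)
  after f': (1 6 8 4)(2 5 7 3)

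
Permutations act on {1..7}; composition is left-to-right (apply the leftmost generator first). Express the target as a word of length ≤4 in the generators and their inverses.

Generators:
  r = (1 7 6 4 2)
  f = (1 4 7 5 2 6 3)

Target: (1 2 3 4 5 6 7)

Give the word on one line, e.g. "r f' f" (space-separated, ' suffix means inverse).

  after r: (1 7 6 4 2)
  after f': (1 4 5 7 2 3 6)
  after r: (1 2 3 4 5 6 7)

r f' r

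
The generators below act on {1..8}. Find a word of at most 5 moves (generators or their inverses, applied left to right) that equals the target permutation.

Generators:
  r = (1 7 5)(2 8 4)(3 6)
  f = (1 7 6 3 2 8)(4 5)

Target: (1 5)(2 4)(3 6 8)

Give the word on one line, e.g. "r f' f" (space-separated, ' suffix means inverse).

r f' r' f f

  after r: (1 7 5)(2 8 4)(3 6)
  after f': (3 7 4)(5 8)
  after r': (1 5 2 4 6 3)(7 8)
  after f: (1 4 3 7)(2 5 8 6)
  after f: (1 5)(2 4)(3 6 8)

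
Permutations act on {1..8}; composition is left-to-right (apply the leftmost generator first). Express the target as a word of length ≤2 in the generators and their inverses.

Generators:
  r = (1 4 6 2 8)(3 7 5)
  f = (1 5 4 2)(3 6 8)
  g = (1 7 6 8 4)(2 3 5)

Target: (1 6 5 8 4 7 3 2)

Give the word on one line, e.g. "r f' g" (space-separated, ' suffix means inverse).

  after f': (1 2 4 5)(3 8 6)
  after r': (1 6 5 8 4 7 3 2)

f' r'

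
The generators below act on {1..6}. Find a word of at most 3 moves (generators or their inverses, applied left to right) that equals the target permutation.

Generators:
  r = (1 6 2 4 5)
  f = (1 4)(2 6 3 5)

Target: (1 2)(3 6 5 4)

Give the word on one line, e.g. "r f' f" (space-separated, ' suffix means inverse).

r f'

  after r: (1 6 2 4 5)
  after f': (1 2)(3 6 5 4)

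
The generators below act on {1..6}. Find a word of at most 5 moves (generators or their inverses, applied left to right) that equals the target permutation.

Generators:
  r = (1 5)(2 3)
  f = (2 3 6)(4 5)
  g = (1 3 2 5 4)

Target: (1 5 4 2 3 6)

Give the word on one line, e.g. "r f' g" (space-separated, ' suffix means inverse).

  after r: (1 5)(2 3)
  after f': (1 4 5)(3 6)
  after g': (1 5 4 2 3 6)

r f' g'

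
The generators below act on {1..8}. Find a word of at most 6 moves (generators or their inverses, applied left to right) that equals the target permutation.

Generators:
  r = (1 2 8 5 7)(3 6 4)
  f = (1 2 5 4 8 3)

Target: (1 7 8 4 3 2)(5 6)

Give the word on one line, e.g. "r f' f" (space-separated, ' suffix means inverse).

f' r' f' r

  after f': (1 3 8 4 5 2)
  after r': (1 4 8 6 3 2 7 5)
  after f': (1 5 3)(2 7)(6 8)
  after r: (1 7 8 4 3 2)(5 6)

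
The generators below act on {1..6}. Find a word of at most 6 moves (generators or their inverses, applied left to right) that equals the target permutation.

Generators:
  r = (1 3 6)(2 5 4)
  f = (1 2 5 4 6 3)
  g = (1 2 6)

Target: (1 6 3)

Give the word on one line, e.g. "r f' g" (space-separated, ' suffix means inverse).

  after f: (1 2 5 4 6 3)
  after r': (1 4 3 6)
  after f: (1 6 2 5 4)
  after g: (2 5 4)
  after r': (1 6 3)

f r' f g r'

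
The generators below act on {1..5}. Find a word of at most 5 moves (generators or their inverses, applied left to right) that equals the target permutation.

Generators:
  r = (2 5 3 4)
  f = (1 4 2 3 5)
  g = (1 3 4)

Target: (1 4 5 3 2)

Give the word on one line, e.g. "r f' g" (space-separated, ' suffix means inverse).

g' r f r

  after g': (1 4 3)
  after r: (1 2 5 3)
  after f: (1 3 4 2)
  after r: (1 4 5 3 2)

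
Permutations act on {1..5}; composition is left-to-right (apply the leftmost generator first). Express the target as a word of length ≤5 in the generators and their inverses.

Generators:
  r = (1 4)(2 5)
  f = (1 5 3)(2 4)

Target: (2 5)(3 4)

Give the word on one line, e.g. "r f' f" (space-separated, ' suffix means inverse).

  after f': (1 3 5)(2 4)
  after r: (1 3 2)(4 5)
  after f: (2 5)(3 4)

f' r f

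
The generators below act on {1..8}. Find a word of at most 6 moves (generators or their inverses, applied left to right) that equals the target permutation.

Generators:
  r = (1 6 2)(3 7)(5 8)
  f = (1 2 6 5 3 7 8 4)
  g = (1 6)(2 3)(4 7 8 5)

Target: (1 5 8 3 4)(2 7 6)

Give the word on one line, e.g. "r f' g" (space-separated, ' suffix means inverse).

  after r': (1 2 6)(3 7)(5 8)
  after g: (1 3 8 4 7 2)
  after r': (1 7 6)(3 5 8 4)
  after g: (1 8 7)(2 3 4)
  after r: (1 5 8 3 4)(2 7 6)

r' g r' g r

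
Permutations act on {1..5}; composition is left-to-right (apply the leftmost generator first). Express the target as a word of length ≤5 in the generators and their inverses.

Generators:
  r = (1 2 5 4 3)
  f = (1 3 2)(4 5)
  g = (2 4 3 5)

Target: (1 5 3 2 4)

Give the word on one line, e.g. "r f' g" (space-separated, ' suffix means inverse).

  after r': (1 3 4 5 2)
  after g': (1 4 3 2)
  after r: (1 3 5 4)
  after g: (1 5 3 2 4)

r' g' r g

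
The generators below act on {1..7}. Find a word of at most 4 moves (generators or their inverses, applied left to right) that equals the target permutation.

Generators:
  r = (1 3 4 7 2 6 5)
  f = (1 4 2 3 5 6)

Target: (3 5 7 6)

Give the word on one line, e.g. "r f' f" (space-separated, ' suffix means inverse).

f' r r

  after f': (1 6 5 3 2 4)
  after r: (1 5 4 3 6)(2 7)
  after r: (3 5 7 6)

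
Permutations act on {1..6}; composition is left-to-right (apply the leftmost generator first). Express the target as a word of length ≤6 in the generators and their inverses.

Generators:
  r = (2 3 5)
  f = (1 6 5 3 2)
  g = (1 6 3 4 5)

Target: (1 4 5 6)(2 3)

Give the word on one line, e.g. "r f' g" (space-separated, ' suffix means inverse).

  after f': (1 2 3 5 6)
  after r: (1 3 2 5 6)
  after f': (1 5)(2 6)
  after r': (1 3 2 6 5)
  after g: (1 4 5 6)(2 3)

f' r f' r' g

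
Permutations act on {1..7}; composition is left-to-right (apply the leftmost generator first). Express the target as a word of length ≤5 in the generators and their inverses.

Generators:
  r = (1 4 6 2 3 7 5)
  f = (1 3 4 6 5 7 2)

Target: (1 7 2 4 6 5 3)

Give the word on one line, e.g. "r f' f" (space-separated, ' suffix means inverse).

r f' r

  after r: (1 4 6 2 3 7 5)
  after f': (1 3 5 2)(6 7)
  after r: (1 7 2 4 6 5 3)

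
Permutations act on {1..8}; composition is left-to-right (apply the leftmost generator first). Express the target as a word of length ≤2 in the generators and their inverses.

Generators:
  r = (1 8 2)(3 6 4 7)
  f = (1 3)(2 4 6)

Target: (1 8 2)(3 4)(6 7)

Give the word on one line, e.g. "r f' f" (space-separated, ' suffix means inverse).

  after r': (1 2 8)(3 7 4 6)
  after r': (1 8 2)(3 4)(6 7)

r' r'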